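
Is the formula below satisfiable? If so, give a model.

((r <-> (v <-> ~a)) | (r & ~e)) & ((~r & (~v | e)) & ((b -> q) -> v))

v: True, e: True, r: False, b: True, q: False, a: True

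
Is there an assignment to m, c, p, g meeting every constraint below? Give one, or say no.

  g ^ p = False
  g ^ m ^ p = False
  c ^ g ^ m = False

m: False, c: False, p: False, g: False

g ^ p = F ^ F = False ✓
g ^ m ^ p = F ^ F ^ F = False ✓
c ^ g ^ m = F ^ F ^ F = False ✓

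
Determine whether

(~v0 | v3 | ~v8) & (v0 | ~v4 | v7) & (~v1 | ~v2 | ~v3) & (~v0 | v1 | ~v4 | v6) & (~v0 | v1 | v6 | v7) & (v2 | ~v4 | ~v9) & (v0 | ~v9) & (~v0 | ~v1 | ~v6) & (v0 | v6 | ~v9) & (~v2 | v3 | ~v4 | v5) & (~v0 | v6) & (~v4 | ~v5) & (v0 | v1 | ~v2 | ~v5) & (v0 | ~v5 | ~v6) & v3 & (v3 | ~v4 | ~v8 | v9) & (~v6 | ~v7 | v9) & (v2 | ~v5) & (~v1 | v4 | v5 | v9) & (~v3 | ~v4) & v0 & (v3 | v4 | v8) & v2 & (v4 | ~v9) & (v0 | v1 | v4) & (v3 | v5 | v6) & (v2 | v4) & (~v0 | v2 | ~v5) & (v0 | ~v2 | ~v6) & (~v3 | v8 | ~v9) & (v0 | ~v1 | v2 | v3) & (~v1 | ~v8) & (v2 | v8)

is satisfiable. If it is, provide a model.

v0=T, v1=F, v2=T, v3=T, v4=F, v5=F, v6=T, v7=F, v8=F, v9=F

Unit clause (v3) forces v3 = True.
In (~v3 | ~v4) only ~v4 is left, so v4 = False.
Unit clause (v0) forces v0 = True.
Unit clause (v2) forces v2 = True.
In (v4 | ~v9) only ~v9 is left, so v9 = False.
In (~v1 | ~v2 | ~v3) only ~v1 is left, so v1 = False.
In (~v0 | v6) only v6 is left, so v6 = True.
In (~v6 | ~v7 | v9) only ~v7 is left, so v7 = False.
Set v5 = False.
Set v8 = False.
All clauses satisfied.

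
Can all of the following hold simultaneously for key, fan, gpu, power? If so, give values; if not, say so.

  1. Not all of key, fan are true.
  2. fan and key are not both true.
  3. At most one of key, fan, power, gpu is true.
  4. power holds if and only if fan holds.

key: False, fan: False, gpu: False, power: False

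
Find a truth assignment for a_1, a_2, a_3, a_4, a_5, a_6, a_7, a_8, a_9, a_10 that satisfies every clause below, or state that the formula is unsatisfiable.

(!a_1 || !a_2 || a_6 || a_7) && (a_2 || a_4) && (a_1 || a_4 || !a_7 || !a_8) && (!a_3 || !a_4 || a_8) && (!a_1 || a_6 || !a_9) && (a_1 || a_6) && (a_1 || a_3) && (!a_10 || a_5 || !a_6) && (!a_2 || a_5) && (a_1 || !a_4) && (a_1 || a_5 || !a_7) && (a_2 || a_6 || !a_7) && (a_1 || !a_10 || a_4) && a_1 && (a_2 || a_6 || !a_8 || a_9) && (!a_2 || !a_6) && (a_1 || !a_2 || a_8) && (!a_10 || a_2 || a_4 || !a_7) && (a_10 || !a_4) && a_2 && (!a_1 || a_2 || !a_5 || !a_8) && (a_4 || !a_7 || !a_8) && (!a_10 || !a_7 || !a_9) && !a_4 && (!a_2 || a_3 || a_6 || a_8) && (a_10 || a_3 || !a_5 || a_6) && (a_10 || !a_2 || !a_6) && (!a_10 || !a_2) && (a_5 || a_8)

Unit clause (a_1) forces a_1 = True.
Unit clause (a_2) forces a_2 = True.
Unit clause (!a_4) forces a_4 = False.
In (!a_10 || !a_2) only !a_10 is left, so a_10 = False.
In (!a_2 || a_5) only a_5 is left, so a_5 = True.
In (!a_2 || !a_6) only !a_6 is left, so a_6 = False.
In (a_10 || a_3 || !a_5 || a_6) only a_3 is left, so a_3 = True.
In (!a_1 || !a_2 || a_6 || a_7) only a_7 is left, so a_7 = True.
In (!a_1 || a_6 || !a_9) only !a_9 is left, so a_9 = False.
In (a_4 || !a_7 || !a_8) only !a_8 is left, so a_8 = False.
All clauses satisfied.

a_1: True, a_2: True, a_3: True, a_4: False, a_5: True, a_6: False, a_7: True, a_8: False, a_9: False, a_10: False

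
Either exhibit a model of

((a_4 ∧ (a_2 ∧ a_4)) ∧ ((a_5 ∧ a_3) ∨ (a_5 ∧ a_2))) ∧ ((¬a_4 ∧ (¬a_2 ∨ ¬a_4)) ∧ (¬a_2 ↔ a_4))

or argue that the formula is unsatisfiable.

Case a_4 = True: the conjunct ¬a_4 is False.
Case a_4 = False: the conjunct a_4 is False.
Both cases fail — unsatisfiable.

Unsatisfiable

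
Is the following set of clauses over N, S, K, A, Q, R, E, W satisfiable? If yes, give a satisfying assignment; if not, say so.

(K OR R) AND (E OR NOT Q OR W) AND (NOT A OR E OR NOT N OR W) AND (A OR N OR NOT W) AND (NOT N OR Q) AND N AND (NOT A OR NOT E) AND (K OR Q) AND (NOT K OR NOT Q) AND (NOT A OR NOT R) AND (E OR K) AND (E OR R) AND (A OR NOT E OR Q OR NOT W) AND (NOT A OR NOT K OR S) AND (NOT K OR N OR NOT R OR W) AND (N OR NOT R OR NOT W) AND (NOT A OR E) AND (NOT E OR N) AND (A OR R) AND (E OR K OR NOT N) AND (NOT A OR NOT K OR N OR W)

Unit clause (N) forces N = True.
In (NOT N OR Q) only Q is left, so Q = True.
In (NOT K OR NOT Q) only NOT K is left, so K = False.
In (E OR K) only E is left, so E = True.
In (K OR R) only R is left, so R = True.
In (NOT A OR NOT E) only NOT A is left, so A = False.
Set S = False.
Set W = True.
All clauses satisfied.

N = True, S = False, K = False, A = False, Q = True, R = True, E = True, W = True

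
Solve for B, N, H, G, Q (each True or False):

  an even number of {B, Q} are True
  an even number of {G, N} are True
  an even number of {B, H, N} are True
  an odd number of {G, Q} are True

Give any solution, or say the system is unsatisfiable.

B=T; N=F; H=T; G=F; Q=T

{B, Q}: 2 true → even ✓
{G, N}: 0 true → even ✓
{B, H, N}: 2 true → even ✓
{G, Q}: 1 true → odd ✓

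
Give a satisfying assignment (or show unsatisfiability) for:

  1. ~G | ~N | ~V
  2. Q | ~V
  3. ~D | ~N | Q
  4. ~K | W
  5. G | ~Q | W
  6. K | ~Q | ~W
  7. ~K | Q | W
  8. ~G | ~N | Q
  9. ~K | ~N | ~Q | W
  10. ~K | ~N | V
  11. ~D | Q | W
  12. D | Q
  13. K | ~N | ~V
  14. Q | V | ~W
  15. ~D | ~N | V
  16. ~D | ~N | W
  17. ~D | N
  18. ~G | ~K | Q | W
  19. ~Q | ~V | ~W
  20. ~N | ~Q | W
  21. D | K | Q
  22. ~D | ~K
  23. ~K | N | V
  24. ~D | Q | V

Set N = False.
  then (~D | N) forces D = False.
  then (D | Q) forces Q = True.
Try K = True:
  (~K | W) forces W = True.
  (~Q | ~V | ~W) forces V = False.
  clause (~K | N | V) is falsified — backtrack.
So K = False.
  then (K | ~Q | ~W) forces W = False.
  then (G | ~Q | W) forces G = True.
Set V = True.
All clauses satisfied.

N = False, K = False, Q = True, D = False, G = True, W = False, V = True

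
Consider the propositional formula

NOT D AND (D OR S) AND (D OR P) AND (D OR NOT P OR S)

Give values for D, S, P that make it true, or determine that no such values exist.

D=F, S=T, P=T

Unit clause (NOT D) forces D = False.
In (D OR S) only S is left, so S = True.
In (D OR P) only P is left, so P = True.
Check each clause:
  (NOT D): NOT D holds.
  (D OR S): S holds.
  (D OR P): P holds.
  (D OR NOT P OR S): S holds.
All clauses satisfied.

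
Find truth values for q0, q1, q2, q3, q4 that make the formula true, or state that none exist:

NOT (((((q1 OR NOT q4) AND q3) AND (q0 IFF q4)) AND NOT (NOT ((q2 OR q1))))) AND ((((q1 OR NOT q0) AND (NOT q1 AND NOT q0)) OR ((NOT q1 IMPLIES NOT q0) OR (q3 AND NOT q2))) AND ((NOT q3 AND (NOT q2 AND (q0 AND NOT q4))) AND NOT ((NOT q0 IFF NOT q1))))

Case q3 = True: the conjunct NOT q3 is False.
Case q3 = False: the formula simplifies to (((q1 OR NOT q0) AND (NOT q1 AND NOT q0)) OR (NOT q1 IMPLIES NOT q0)) AND ((NOT q2 AND (q0 AND NOT q4)) AND NOT ((NOT q0 IFF NOT q1))).
  q0 = True: simplifies to q1 AND ((NOT q2 AND NOT q4) AND NOT q1).
    q1 = True: the conjunct NOT q1 is False.
    q1 = False: the conjunct q1 is False.
  q0 = False: the conjunct q0 is False.
Both cases fail — unsatisfiable.

UNSATISFIABLE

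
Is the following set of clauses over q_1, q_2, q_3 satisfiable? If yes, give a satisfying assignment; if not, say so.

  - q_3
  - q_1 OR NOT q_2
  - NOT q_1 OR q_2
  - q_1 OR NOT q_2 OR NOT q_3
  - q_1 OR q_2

Unit clause (q_3) forces q_3 = True.
Try q_1 = False:
  (q_1 OR NOT q_2) forces q_2 = False.
  clause (q_1 OR q_2) is falsified — backtrack.
So q_1 = True.
  then (NOT q_1 OR q_2) forces q_2 = True.
All clauses satisfied.

q_1: True, q_2: True, q_3: True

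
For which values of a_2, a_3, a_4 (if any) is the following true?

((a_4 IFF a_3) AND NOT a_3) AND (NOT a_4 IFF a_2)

a_2 = True, a_3 = False, a_4 = False

  (a_4 IFF a_3) AND NOT a_3 = True
    a_4 IFF a_3 = True
    NOT a_3 = True
  NOT a_4 IFF a_2 = True
    NOT a_4 = True
Both conjuncts True, so the formula holds.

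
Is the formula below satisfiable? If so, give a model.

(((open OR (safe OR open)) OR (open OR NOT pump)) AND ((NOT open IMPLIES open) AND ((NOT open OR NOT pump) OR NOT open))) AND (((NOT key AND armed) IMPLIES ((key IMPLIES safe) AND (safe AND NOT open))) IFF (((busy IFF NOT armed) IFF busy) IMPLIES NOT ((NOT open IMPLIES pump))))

safe=T, pump=F, armed=T, open=T, busy=T, key=T

  ((open OR (safe OR open)) OR (open OR NOT pump)) AND ((NOT open IMPLIES open) AND ((NOT open OR NOT pump) OR NOT open)) = True
    (open OR (safe OR open)) OR (open OR NOT pump) = True
      open OR (safe OR open) = True
        safe OR open = True
      open OR NOT pump = True
        NOT pump = True
    (NOT open IMPLIES open) AND ((NOT open OR NOT pump) OR NOT open) = True
      NOT open IMPLIES open = True
        NOT open = False
      (NOT open OR NOT pump) OR NOT open = True
        NOT open OR NOT pump = True
          NOT open = False
          NOT pump = True
        NOT open = False
  ((NOT key AND armed) IMPLIES ((key IMPLIES safe) AND (safe AND NOT open))) IFF (((busy IFF NOT armed) IFF busy) IMPLIES NOT ((NOT open IMPLIES pump))) = True
    (NOT key AND armed) IMPLIES ((key IMPLIES safe) AND (safe AND NOT open)) = True
      NOT key AND armed = False
        NOT key = False
      (key IMPLIES safe) AND (safe AND NOT open) = False
        key IMPLIES safe = True
        safe AND NOT open = False
          NOT open = False
    ((busy IFF NOT armed) IFF busy) IMPLIES NOT ((NOT open IMPLIES pump)) = True
      (busy IFF NOT armed) IFF busy = False
        busy IFF NOT armed = False
          NOT armed = False
      NOT ((NOT open IMPLIES pump)) = False
        NOT open IMPLIES pump = True
          NOT open = False
Both conjuncts True, so the formula holds.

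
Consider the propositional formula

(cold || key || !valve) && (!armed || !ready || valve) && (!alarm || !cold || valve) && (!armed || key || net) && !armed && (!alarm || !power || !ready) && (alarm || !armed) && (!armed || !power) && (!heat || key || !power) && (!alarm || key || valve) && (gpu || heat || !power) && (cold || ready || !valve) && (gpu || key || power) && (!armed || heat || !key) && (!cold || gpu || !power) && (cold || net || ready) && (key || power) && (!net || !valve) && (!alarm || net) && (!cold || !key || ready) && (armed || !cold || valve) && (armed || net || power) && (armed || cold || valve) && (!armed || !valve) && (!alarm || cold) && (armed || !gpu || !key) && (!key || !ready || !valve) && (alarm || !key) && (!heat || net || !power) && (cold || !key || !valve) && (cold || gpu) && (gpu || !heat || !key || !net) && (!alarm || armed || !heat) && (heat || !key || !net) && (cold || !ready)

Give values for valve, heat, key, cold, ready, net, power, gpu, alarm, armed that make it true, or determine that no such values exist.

Unit clause (!armed) forces armed = False.
Try valve = False:
  (armed || !cold || valve) forces cold = False.
  clause (armed || cold || valve) is falsified — backtrack.
So valve = True.
  then (!net || !valve) forces net = False.
  then (!alarm || net) forces alarm = False.
  then (armed || net || power) forces power = True.
  then (alarm || !key) forces key = False.
  then (!heat || net || !power) forces heat = False.
  then (cold || key || !valve) forces cold = True.
  then (gpu || heat || !power) forces gpu = True.
Set ready = True.
All clauses satisfied.

valve: True, heat: False, key: False, cold: True, ready: True, net: False, power: True, gpu: True, alarm: False, armed: False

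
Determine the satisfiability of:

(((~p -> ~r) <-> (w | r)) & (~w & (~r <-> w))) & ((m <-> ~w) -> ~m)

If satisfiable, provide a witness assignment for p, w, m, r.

p = True; w = False; m = False; r = True

  ((~p -> ~r) <-> (w | r)) & (~w & (~r <-> w)) = True
    (~p -> ~r) <-> (w | r) = True
      ~p -> ~r = True
        ~p = False
        ~r = False
      w | r = True
    ~w & (~r <-> w) = True
      ~w = True
      ~r <-> w = True
        ~r = False
  (m <-> ~w) -> ~m = True
    m <-> ~w = False
      ~w = True
    ~m = True
Both conjuncts True, so the formula holds.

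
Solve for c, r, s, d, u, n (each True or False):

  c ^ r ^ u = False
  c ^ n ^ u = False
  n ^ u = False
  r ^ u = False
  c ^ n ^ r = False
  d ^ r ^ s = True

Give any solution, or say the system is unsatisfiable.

c = False, r = True, s = True, d = True, u = True, n = True

c ^ r ^ u = F ^ T ^ T = False ✓
c ^ n ^ u = F ^ T ^ T = False ✓
n ^ u = T ^ T = False ✓
r ^ u = T ^ T = False ✓
c ^ n ^ r = F ^ T ^ T = False ✓
d ^ r ^ s = T ^ T ^ T = True ✓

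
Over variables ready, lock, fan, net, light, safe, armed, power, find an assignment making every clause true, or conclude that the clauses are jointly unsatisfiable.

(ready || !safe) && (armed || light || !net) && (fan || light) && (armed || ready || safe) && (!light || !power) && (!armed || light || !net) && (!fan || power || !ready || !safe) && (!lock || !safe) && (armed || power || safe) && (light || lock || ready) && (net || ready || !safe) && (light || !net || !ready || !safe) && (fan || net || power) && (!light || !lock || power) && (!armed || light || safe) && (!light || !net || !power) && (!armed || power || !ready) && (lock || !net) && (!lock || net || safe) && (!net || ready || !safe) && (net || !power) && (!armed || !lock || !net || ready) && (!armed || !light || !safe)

Set ready = False.
  then (ready || !safe) forces safe = False.
  then (armed || ready || safe) forces armed = True.
  then (!armed || light || safe) forces light = True.
  then (!light || !power) forces power = False.
  then (!light || !lock || power) forces lock = False.
  then (lock || !net) forces net = False.
  then (fan || net || power) forces fan = True.
All clauses satisfied.

ready = False, lock = False, fan = True, net = False, light = True, safe = False, armed = True, power = False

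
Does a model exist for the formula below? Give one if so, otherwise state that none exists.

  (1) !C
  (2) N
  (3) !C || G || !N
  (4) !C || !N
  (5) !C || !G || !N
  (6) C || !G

Unit clause (!C) forces C = False.
Unit clause (N) forces N = True.
In (C || !G) only !G is left, so G = False.
Check each clause:
  (!C): !C holds.
  (N): N holds.
  (!C || G || !N): !C holds.
  (!C || !N): !C holds.
  (!C || !G || !N): !C holds.
  (C || !G): !G holds.
All clauses satisfied.

G = False, N = True, C = False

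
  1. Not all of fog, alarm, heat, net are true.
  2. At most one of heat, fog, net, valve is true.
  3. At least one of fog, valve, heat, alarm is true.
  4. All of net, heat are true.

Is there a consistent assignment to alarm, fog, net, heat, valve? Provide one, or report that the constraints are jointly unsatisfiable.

Unsatisfiable — no assignment works.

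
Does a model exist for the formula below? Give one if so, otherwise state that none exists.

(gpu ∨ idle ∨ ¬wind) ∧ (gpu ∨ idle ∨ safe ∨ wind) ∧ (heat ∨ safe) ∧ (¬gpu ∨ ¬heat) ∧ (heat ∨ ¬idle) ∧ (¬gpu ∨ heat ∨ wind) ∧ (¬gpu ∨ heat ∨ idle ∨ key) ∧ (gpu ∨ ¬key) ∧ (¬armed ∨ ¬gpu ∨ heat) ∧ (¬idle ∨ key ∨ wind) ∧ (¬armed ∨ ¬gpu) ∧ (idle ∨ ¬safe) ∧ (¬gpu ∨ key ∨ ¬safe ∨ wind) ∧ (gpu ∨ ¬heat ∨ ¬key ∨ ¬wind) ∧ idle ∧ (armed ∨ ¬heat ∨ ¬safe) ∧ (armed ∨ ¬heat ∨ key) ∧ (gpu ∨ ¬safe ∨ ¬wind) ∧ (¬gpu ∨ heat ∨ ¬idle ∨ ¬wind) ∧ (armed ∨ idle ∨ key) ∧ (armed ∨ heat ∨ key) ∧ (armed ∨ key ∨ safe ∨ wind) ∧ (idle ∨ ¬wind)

safe: False, heat: True, key: False, armed: True, idle: True, gpu: False, wind: True

Unit clause (idle) forces idle = True.
In (heat ∨ ¬idle) only heat is left, so heat = True.
In (¬gpu ∨ ¬heat) only ¬gpu is left, so gpu = False.
In (gpu ∨ ¬key) only ¬key is left, so key = False.
In (¬idle ∨ key ∨ wind) only wind is left, so wind = True.
In (armed ∨ ¬heat ∨ key) only armed is left, so armed = True.
In (gpu ∨ ¬safe ∨ ¬wind) only ¬safe is left, so safe = False.
All clauses satisfied.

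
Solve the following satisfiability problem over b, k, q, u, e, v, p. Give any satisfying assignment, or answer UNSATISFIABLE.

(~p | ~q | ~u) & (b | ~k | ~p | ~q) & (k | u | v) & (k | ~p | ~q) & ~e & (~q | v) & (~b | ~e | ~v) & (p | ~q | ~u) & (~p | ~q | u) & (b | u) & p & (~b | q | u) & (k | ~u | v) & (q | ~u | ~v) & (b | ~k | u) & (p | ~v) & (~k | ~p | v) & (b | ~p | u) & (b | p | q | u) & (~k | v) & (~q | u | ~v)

Case u = True:
  (~e) forces e = False.
  (p) forces p = True.
  (~p | ~q | ~u) forces q = False.
  (q | ~u | ~v) forces v = False.
  (k | ~u | v) forces k = True.
  Clause (~k | ~p | v) is falsified — contradiction.
Case u = False:
  (~e) forces e = False.
  (b | u) forces b = True.
  (p) forces p = True.
  (~p | ~q | u) forces q = False.
  Clause (~b | q | u) is falsified — contradiction.
Both cases fail, so the formula is unsatisfiable.

Unsatisfiable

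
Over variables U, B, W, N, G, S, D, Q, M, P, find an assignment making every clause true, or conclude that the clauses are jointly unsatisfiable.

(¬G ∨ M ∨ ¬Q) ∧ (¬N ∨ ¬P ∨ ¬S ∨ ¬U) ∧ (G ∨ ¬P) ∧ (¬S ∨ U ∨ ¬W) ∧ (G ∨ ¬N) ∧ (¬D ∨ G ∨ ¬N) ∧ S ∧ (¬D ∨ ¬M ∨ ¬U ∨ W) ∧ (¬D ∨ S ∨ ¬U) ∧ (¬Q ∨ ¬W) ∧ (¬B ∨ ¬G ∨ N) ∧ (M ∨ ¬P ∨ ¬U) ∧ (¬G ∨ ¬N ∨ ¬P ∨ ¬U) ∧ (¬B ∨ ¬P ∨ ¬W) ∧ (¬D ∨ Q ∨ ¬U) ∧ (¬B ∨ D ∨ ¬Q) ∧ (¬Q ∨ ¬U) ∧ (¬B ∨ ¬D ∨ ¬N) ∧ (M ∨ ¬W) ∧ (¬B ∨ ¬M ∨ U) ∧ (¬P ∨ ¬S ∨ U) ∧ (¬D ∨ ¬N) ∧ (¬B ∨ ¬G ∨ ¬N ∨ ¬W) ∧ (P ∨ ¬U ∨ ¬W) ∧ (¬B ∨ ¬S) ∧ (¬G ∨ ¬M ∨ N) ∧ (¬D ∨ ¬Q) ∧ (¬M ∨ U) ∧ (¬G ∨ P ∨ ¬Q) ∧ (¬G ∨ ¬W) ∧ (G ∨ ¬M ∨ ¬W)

U = True, B = False, W = False, N = True, G = True, S = True, D = False, Q = False, M = True, P = False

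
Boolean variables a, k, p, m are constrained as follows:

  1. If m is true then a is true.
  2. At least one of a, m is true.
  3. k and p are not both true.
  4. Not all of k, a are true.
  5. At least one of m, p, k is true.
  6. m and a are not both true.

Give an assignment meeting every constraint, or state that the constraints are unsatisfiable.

a = True, k = False, p = True, m = False

  (1) m=F ⇒ a: vacuous ✓
  (2) {a, m}: 1 true — at least one ✓
  (3) k=F, p=T — not both ✓
  (4) {k, a}: 1/2 true — not all ✓
  (5) {m, p, k}: 1 true — at least one ✓
  (6) m=F, a=T — not both ✓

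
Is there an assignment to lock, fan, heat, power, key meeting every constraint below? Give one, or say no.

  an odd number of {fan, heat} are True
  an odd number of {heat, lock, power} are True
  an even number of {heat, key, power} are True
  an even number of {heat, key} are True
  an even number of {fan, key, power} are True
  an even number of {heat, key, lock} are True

Adding constraints 1, 3, 5 mod 2: every variable appears an even number of times on the left, so the left side is 0.
But the right sides sum to 1 (mod 2). 0 ≠ 1 — the system is inconsistent.

UNSATISFIABLE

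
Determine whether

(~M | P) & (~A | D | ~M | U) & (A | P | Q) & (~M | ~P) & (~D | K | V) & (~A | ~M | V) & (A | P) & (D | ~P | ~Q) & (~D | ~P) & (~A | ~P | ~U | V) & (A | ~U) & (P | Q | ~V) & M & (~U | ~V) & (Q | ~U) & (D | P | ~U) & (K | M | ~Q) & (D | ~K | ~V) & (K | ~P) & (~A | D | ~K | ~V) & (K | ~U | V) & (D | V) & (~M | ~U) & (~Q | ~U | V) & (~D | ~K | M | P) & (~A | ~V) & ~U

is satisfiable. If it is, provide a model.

The formula is unsatisfiable.

Case M = True:
  (~M | P) forces P = True.
  Clause (~M | ~P) is falsified — contradiction.
Case M = False:
  Clause (M) is falsified — contradiction.
Both cases fail, so the formula is unsatisfiable.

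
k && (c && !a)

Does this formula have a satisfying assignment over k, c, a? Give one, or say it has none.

k = True; c = True; a = False

  c && !a = True
    !a = True
Both conjuncts True, so the formula holds.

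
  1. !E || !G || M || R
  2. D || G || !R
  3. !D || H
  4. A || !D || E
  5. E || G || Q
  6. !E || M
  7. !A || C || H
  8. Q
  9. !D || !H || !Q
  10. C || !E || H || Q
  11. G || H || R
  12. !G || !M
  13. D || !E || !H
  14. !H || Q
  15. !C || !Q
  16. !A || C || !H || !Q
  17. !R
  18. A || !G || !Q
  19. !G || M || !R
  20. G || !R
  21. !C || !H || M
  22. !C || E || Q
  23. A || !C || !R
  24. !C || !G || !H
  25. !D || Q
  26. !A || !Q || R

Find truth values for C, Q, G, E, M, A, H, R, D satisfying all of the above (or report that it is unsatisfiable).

C = False, Q = True, G = False, E = False, M = True, A = False, H = True, R = False, D = False

Unit clause (Q) forces Q = True.
In (!C || !Q) only !C is left, so C = False.
Unit clause (!R) forces R = False.
In (!A || !Q || R) only !A is left, so A = False.
In (A || !G || !Q) only !G is left, so G = False.
In (G || H || R) only H is left, so H = True.
In (!D || !H || !Q) only !D is left, so D = False.
In (D || !E || !H) only !E is left, so E = False.
Set M = True.
All clauses satisfied.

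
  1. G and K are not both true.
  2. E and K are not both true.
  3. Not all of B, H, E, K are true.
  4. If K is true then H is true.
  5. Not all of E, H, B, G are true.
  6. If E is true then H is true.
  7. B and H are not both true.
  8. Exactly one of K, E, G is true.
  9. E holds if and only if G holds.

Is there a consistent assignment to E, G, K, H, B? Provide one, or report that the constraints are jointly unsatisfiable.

E: False; G: False; K: True; H: True; B: False

  (1) G=F, K=T — not both ✓
  (2) E=F, K=T — not both ✓
  (3) {B, H, E, K}: 2/4 true — not all ✓
  (4) K=T ⇒ H: T ✓
  (5) {E, H, B, G}: 1/4 true — not all ✓
  (6) E=F ⇒ H: vacuous ✓
  (7) B=F, H=T — not both ✓
  (8) {K, E, G}: 1 true — exactly one ✓
  (9) E=F, G=F — same ✓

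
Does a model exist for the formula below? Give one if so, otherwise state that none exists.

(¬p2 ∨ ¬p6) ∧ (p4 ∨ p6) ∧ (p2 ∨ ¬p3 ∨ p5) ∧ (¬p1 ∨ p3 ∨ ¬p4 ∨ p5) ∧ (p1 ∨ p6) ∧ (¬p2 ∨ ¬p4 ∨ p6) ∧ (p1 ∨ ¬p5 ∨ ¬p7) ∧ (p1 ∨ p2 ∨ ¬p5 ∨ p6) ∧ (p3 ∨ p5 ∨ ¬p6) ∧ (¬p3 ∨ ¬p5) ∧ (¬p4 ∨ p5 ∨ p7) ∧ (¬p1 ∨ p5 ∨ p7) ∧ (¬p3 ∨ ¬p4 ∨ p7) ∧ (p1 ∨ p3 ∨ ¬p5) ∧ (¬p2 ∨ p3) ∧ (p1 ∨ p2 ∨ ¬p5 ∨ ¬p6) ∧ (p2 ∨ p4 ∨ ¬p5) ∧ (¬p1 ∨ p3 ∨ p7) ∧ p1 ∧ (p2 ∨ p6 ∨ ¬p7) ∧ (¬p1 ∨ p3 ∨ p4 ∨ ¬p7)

p1: True; p2: False; p3: False; p4: True; p5: True; p6: True; p7: True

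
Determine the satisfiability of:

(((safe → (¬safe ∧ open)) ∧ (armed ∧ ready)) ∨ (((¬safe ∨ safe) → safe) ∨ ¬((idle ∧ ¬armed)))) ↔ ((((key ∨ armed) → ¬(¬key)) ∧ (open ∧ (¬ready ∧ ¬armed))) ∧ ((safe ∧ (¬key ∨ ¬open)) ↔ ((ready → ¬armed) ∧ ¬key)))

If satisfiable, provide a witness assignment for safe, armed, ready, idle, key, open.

safe=F, armed=F, ready=T, idle=T, key=T, open=T

  (((safe → (¬safe ∧ open)) ∧ (armed ∧ ready)) ∨ (((¬safe ∨ safe) → safe) ∨ ¬((idle ∧ ¬armed)))) ↔ ((((key ∨ armed) → ¬(¬key)) ∧ (open ∧ (¬ready ∧ ¬armed))) ∧ ((safe ∧ (¬key ∨ ¬open)) ↔ ((ready → ¬armed) ∧ ¬key))) = True
    ((safe → (¬safe ∧ open)) ∧ (armed ∧ ready)) ∨ (((¬safe ∨ safe) → safe) ∨ ¬((idle ∧ ¬armed))) = False
      (safe → (¬safe ∧ open)) ∧ (armed ∧ ready) = False
        safe → (¬safe ∧ open) = True
          ¬safe ∧ open = True
            ¬safe = True
        armed ∧ ready = False
      ((¬safe ∨ safe) → safe) ∨ ¬((idle ∧ ¬armed)) = False
        (¬safe ∨ safe) → safe = False
          ¬safe ∨ safe = True
            ¬safe = True
        ¬((idle ∧ ¬armed)) = False
          idle ∧ ¬armed = True
            ¬armed = True
    (((key ∨ armed) → ¬(¬key)) ∧ (open ∧ (¬ready ∧ ¬armed))) ∧ ((safe ∧ (¬key ∨ ¬open)) ↔ ((ready → ¬armed) ∧ ¬key)) = False
      ((key ∨ armed) → ¬(¬key)) ∧ (open ∧ (¬ready ∧ ¬armed)) = False
        (key ∨ armed) → ¬(¬key) = True
          key ∨ armed = True
          ¬(¬key) = True
            ¬key = False
        open ∧ (¬ready ∧ ¬armed) = False
          ¬ready ∧ ¬armed = False
            ¬ready = False
            ¬armed = True
      (safe ∧ (¬key ∨ ¬open)) ↔ ((ready → ¬armed) ∧ ¬key) = True
        safe ∧ (¬key ∨ ¬open) = False
          ¬key ∨ ¬open = False
            ¬key = False
            ¬open = False
        (ready → ¬armed) ∧ ¬key = False
          ready → ¬armed = True
            ¬armed = True
          ¬key = False
The formula evaluates to True.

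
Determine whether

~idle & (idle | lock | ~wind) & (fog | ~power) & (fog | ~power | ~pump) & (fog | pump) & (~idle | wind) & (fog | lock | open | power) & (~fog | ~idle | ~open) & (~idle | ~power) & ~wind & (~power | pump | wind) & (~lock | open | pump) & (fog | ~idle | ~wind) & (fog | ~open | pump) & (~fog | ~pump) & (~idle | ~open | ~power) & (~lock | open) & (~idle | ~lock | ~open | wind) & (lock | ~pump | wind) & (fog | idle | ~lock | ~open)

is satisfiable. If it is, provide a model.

Unit clause (~idle) forces idle = False.
Unit clause (~wind) forces wind = False.
Set fog = True.
  then (~fog | ~pump) forces pump = False.
  then (~power | pump | wind) forces power = False.
Set open = True.
Set lock = True.
All clauses satisfied.

fog: True; open: True; pump: False; lock: True; wind: False; idle: False; power: False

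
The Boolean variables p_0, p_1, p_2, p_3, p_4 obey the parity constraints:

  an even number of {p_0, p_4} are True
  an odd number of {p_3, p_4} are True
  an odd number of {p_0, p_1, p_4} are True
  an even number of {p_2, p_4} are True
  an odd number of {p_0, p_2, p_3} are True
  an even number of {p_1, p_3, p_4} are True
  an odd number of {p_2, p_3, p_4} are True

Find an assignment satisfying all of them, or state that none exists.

p_0 = False, p_1 = True, p_2 = False, p_3 = True, p_4 = False

{p_0, p_4}: 0 true → even ✓
{p_3, p_4}: 1 true → odd ✓
{p_0, p_1, p_4}: 1 true → odd ✓
{p_2, p_4}: 0 true → even ✓
{p_0, p_2, p_3}: 1 true → odd ✓
{p_1, p_3, p_4}: 2 true → even ✓
{p_2, p_3, p_4}: 1 true → odd ✓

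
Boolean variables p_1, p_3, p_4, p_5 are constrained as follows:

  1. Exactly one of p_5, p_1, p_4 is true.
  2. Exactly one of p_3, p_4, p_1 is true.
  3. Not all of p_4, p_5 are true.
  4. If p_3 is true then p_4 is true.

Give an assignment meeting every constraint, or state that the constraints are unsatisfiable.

p_1=F, p_3=F, p_4=T, p_5=F

  (1) {p_5, p_1, p_4}: 1 true — exactly one ✓
  (2) {p_3, p_4, p_1}: 1 true — exactly one ✓
  (3) {p_4, p_5}: 1/2 true — not all ✓
  (4) p_3=F ⇒ p_4: vacuous ✓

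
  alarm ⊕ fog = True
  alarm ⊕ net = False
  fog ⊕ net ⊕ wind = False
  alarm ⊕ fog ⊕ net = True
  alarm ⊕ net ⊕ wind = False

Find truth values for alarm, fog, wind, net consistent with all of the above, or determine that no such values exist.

Adding constraints 1, 3, 5 mod 2: every variable appears an even number of times on the left, so the left side is 0.
But the right sides sum to 1 (mod 2). 0 ≠ 1 — the system is inconsistent.

Unsatisfiable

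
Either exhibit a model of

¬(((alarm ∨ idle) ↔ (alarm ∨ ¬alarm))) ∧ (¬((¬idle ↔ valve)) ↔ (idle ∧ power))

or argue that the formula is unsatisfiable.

alarm = False, power = False, idle = False, valve = True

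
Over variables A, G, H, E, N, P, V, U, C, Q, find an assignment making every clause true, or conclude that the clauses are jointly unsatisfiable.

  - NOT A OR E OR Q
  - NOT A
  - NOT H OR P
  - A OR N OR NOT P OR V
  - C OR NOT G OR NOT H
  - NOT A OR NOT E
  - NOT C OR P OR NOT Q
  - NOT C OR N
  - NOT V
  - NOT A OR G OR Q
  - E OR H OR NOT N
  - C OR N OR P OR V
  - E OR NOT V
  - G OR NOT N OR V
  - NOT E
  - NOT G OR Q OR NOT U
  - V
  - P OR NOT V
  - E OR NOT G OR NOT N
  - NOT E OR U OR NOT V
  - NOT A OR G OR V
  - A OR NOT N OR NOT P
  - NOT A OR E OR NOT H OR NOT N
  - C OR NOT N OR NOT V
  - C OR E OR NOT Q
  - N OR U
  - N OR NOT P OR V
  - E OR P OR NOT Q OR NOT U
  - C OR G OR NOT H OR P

The formula is unsatisfiable.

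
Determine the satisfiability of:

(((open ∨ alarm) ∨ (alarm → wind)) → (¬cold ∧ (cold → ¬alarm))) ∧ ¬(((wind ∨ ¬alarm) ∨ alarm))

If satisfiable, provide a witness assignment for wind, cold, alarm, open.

Unsatisfiable

The conjunct ¬(((wind ∨ ¬alarm) ∨ alarm)) is unsatisfiable on its own:
  wind=F, alarm=F: evaluates to False.
  wind=F, alarm=T: evaluates to False.
  wind=T, alarm=F: evaluates to False.
  wind=T, alarm=T: evaluates to False.
So the whole conjunction is unsatisfiable.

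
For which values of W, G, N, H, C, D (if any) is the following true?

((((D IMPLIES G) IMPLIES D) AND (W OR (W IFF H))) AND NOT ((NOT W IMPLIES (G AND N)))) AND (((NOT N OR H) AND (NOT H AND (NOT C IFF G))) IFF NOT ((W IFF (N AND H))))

W: False, G: True, N: False, H: False, C: True, D: True

  (((D IMPLIES G) IMPLIES D) AND (W OR (W IFF H))) AND NOT ((NOT W IMPLIES (G AND N))) = True
    ((D IMPLIES G) IMPLIES D) AND (W OR (W IFF H)) = True
      (D IMPLIES G) IMPLIES D = True
        D IMPLIES G = True
      W OR (W IFF H) = True
        W IFF H = True
    NOT ((NOT W IMPLIES (G AND N))) = True
      NOT W IMPLIES (G AND N) = False
        NOT W = True
        G AND N = False
  ((NOT N OR H) AND (NOT H AND (NOT C IFF G))) IFF NOT ((W IFF (N AND H))) = True
    (NOT N OR H) AND (NOT H AND (NOT C IFF G)) = False
      NOT N OR H = True
        NOT N = True
      NOT H AND (NOT C IFF G) = False
        NOT H = True
        NOT C IFF G = False
          NOT C = False
    NOT ((W IFF (N AND H))) = False
      W IFF (N AND H) = True
        N AND H = False
Both conjuncts True, so the formula holds.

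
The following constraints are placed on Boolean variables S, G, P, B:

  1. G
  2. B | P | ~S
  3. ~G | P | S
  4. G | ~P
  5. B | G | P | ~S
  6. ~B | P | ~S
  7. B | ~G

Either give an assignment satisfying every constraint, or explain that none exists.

S = False, G = True, P = True, B = True

Unit clause (G) forces G = True.
In (B | ~G) only B is left, so B = True.
Set S = False.
  then (~G | P | S) forces P = True.
All clauses satisfied.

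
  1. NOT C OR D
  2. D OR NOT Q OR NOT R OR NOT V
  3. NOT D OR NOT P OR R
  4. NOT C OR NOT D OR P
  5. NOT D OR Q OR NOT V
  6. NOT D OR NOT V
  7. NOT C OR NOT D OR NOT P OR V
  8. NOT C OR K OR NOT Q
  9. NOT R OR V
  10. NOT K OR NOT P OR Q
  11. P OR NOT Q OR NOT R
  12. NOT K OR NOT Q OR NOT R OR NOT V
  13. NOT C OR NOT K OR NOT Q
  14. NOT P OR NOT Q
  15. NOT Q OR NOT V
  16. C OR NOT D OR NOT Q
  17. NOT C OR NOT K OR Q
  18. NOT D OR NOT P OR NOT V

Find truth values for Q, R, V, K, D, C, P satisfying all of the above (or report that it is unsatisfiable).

Q = False; R = False; V = True; K = False; D = False; C = False; P = False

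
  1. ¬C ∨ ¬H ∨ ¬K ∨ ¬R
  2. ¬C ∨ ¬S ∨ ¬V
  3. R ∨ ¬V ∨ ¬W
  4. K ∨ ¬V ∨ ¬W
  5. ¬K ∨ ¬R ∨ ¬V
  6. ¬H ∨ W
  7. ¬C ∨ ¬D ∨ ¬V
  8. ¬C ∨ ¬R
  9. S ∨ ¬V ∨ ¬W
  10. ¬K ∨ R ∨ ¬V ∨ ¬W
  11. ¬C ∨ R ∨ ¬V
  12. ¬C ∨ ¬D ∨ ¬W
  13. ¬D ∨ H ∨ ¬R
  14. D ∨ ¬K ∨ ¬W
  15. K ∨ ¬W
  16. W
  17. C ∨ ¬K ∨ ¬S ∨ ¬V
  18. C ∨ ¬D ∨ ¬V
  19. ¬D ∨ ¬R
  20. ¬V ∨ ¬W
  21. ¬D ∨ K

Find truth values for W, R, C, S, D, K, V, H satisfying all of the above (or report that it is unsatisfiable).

Unit clause (W) forces W = True.
In (¬V ∨ ¬W) only ¬V is left, so V = False.
In (K ∨ ¬W) only K is left, so K = True.
In (D ∨ ¬K ∨ ¬W) only D is left, so D = True.
In (¬D ∨ ¬R) only ¬R is left, so R = False.
In (¬C ∨ ¬D ∨ ¬W) only ¬C is left, so C = False.
Set S = False.
Set H = True.
All clauses satisfied.

W = True, R = False, C = False, S = False, D = True, K = True, V = False, H = True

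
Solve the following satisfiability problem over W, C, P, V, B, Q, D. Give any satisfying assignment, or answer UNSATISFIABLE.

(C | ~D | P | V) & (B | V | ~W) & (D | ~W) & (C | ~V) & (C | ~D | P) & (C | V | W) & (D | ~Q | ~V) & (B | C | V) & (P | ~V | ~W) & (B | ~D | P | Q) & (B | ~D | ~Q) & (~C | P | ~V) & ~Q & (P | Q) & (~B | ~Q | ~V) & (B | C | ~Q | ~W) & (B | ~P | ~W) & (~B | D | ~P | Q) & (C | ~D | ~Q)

W=T; C=F; P=T; V=F; B=T; Q=F; D=T

Unit clause (~Q) forces Q = False.
In (P | Q) only P is left, so P = True.
Set W = True.
  then (D | ~W) forces D = True.
  then (B | ~P | ~W) forces B = True.
Set C = False.
  then (C | ~V) forces V = False.
All clauses satisfied.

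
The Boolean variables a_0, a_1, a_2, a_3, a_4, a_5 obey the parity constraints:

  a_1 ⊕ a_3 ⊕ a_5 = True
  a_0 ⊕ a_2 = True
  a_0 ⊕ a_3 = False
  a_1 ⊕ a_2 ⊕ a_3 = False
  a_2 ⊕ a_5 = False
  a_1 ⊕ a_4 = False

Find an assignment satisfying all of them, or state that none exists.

Unsatisfiable

Adding constraints 1, 4, 5 mod 2: every variable appears an even number of times on the left, so the left side is 0.
But the right sides sum to 1 (mod 2). 0 ≠ 1 — the system is inconsistent.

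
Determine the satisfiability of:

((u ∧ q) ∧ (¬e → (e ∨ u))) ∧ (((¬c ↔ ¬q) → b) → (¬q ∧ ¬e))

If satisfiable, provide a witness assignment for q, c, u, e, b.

q = True, c = True, u = True, e = True, b = False

  (u ∧ q) ∧ (¬e → (e ∨ u)) = True
    u ∧ q = True
    ¬e → (e ∨ u) = True
      ¬e = False
      e ∨ u = True
  ((¬c ↔ ¬q) → b) → (¬q ∧ ¬e) = True
    (¬c ↔ ¬q) → b = False
      ¬c ↔ ¬q = True
        ¬c = False
        ¬q = False
    ¬q ∧ ¬e = False
      ¬q = False
      ¬e = False
Both conjuncts True, so the formula holds.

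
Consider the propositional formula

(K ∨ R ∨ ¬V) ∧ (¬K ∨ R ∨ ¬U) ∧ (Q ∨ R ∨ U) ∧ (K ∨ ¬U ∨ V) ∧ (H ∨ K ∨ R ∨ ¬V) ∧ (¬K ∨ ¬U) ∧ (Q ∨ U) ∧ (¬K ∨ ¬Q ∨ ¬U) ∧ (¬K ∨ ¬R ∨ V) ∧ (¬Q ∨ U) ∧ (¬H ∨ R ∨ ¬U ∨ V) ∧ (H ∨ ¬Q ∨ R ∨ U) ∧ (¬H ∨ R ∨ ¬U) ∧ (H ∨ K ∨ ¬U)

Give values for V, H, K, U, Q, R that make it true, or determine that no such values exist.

V=T; H=T; K=F; U=T; Q=F; R=T

Set V = True.
Set H = True.
Try K = True:
  (¬K ∨ ¬U) forces U = False.
  (Q ∨ U) forces Q = True.
  clause (¬Q ∨ U) is falsified — backtrack.
So K = False.
  then (K ∨ R ∨ ¬V) forces R = True.
Set U = True.
Set Q = False.
All clauses satisfied.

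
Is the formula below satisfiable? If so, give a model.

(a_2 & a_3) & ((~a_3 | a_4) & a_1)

a_1=T, a_2=T, a_3=T, a_4=T

  a_2 & a_3 = True
  (~a_3 | a_4) & a_1 = True
    ~a_3 | a_4 = True
      ~a_3 = False
Both conjuncts True, so the formula holds.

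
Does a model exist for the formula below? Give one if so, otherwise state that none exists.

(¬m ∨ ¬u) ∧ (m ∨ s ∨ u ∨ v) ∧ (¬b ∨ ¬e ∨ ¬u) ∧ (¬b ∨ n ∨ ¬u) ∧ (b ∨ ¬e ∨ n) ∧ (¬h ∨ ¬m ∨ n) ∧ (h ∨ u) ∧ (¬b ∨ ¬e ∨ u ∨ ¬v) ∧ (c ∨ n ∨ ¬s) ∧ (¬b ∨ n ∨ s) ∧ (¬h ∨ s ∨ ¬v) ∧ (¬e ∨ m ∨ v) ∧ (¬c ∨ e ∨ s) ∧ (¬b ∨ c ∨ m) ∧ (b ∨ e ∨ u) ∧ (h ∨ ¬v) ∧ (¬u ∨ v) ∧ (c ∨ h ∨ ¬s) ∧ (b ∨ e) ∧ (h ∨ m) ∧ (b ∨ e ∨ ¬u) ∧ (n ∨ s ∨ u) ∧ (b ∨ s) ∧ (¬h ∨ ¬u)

b: True; s: True; h: True; e: False; c: True; v: True; m: True; n: True; u: False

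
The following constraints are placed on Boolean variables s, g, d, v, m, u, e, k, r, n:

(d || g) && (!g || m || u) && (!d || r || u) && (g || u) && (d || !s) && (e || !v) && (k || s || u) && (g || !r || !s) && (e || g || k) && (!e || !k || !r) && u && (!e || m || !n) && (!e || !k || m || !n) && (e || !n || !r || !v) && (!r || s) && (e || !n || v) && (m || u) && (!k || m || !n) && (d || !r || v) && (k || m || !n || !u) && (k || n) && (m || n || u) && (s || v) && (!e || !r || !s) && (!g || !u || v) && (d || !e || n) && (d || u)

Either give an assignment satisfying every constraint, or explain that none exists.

Unit clause (u) forces u = True.
Set s = True.
  then (d || !s) forces d = True.
Set g = False.
  then (g || !r || !s) forces r = False.
Set v = False.
Set m = True.
Set e = True.
Set k = False.
  then (k || n) forces n = True.
All clauses satisfied.

s = True, g = False, d = True, v = False, m = True, u = True, e = True, k = False, r = False, n = True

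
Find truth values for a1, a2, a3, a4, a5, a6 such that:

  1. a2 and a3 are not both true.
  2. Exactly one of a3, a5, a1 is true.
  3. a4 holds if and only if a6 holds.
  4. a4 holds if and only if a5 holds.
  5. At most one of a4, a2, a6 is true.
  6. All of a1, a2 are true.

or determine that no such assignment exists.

a1: True, a2: True, a3: False, a4: False, a5: False, a6: False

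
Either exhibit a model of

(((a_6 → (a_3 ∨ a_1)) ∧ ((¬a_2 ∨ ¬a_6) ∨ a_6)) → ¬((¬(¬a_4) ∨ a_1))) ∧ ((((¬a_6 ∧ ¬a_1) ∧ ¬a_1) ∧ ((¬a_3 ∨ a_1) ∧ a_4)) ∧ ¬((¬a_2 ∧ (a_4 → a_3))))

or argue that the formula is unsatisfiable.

Unsatisfiable — no assignment works.

Case a_6 = True: the conjunct ¬a_6 is False.
Case a_6 = False: the formula simplifies to ¬((¬(¬a_4) ∨ a_1)) ∧ (((¬a_1 ∧ ¬a_1) ∧ ((¬a_3 ∨ a_1) ∧ a_4)) ∧ ¬((¬a_2 ∧ (a_4 → a_3)))).
  a_4 = True: the conjunct ¬((¬(¬a_4) ∨ a_1)) becomes ¬((True ∨ a_1)) = False.
  a_4 = False: the conjunct a_4 is False.
Both cases fail — unsatisfiable.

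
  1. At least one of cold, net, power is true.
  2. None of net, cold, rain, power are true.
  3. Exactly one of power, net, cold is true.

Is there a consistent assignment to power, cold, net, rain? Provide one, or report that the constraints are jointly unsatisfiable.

Case power = True:
  Constraint (2) is violated (power=T) — contradiction.
Case power = False:
  (2) forces net = False.
  (1) with net=F, power=F forces cold = True.
  Constraint (2) is violated (cold=T) — contradiction.
Both cases fail — unsatisfiable.

No satisfying assignment exists.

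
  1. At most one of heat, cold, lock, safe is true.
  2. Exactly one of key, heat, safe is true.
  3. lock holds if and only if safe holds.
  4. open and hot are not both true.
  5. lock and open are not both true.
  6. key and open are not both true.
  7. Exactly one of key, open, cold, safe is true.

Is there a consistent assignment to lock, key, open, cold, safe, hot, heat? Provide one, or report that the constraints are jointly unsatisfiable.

lock = False; key = True; open = False; cold = False; safe = False; hot = True; heat = False

  (1) {heat, cold, lock, safe}: 0 true — at most one ✓
  (2) {key, heat, safe}: 1 true — exactly one ✓
  (3) lock=F, safe=F — same ✓
  (4) open=F, hot=T — not both ✓
  (5) lock=F, open=F — not both ✓
  (6) key=T, open=F — not both ✓
  (7) {key, open, cold, safe}: 1 true — exactly one ✓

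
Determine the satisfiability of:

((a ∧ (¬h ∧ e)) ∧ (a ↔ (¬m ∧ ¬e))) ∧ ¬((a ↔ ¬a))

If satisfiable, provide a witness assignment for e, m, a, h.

Unsatisfiable — no assignment works.

Case a = True: the formula simplifies to (¬h ∧ e) ∧ (¬m ∧ ¬e).
  e = True: the conjunct ¬e is False.
  e = False: the conjunct e is False.
Case a = False: the conjunct a is False.
Both cases fail — unsatisfiable.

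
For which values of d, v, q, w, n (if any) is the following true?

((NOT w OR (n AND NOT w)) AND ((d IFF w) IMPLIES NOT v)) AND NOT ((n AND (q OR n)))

d = True, v = False, q = False, w = False, n = False

  (NOT w OR (n AND NOT w)) AND ((d IFF w) IMPLIES NOT v) = True
    NOT w OR (n AND NOT w) = True
      NOT w = True
      n AND NOT w = False
        NOT w = True
    (d IFF w) IMPLIES NOT v = True
      d IFF w = False
      NOT v = True
  NOT ((n AND (q OR n))) = True
    n AND (q OR n) = False
      q OR n = False
Both conjuncts True, so the formula holds.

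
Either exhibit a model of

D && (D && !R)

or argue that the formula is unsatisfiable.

R=F, D=T

  D && !R = True
    !R = True
Both conjuncts True, so the formula holds.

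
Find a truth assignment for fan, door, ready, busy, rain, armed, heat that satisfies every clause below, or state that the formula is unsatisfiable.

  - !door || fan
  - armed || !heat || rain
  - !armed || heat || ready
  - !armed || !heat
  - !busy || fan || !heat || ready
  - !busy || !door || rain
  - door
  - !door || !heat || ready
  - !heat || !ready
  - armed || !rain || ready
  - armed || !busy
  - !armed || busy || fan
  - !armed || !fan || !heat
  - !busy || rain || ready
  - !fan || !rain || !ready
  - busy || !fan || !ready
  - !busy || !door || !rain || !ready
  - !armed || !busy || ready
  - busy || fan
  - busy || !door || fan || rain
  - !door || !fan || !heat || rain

fan: True, door: True, ready: False, busy: False, rain: False, armed: False, heat: False

Unit clause (door) forces door = True.
In (!door || fan) only fan is left, so fan = True.
Try ready = True:
  (!heat || !ready) forces heat = False.
  (!fan || !rain || !ready) forces rain = False.
  (!busy || !door || rain) forces busy = False.
  clause (busy || !fan || !ready) is falsified — backtrack.
So ready = False.
  then (!door || !heat || ready) forces heat = False.
  then (!armed || heat || ready) forces armed = False.
  then (armed || !rain || ready) forces rain = False.
  then (armed || !busy) forces busy = False.
All clauses satisfied.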